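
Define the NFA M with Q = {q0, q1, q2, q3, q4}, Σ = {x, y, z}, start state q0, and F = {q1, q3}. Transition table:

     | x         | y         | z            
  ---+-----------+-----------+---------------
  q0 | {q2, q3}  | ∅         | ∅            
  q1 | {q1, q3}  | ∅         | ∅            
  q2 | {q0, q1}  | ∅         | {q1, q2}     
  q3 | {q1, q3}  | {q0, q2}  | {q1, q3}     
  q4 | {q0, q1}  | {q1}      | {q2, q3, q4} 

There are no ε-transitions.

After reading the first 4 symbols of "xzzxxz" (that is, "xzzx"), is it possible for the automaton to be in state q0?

Start in {q0}.
Read 'x': {q0} → {q2, q3}.
Read 'z': {q2, q3} → {q1, q2, q3}.
Read 'z': {q1, q2, q3} → {q1, q2, q3}.
Read 'x': {q1, q2, q3} → {q0, q1, q3}.
State q0 is in {q0, q1, q3}.

Yes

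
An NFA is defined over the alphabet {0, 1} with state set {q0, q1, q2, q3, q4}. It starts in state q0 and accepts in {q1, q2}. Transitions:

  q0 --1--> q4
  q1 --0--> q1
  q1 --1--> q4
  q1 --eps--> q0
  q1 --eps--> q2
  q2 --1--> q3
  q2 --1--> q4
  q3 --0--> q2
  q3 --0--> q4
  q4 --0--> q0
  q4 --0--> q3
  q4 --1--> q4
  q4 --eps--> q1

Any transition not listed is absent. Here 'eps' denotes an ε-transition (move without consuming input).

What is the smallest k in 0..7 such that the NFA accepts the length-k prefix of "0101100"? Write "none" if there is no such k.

none

Start in {q0}.
Read '0': q0→∅; now ∅.
The set is empty and remains empty for the remaining 6 symbols.
No reachable set along the way intersects F.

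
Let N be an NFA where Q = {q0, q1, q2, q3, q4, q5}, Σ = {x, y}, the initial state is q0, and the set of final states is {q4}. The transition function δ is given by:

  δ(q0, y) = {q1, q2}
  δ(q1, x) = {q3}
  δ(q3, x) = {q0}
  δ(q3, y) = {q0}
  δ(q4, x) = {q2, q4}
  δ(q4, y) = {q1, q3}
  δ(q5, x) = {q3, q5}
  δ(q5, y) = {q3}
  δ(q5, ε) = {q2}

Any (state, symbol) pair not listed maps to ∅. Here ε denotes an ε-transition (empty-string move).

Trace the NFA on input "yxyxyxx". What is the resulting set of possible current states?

∅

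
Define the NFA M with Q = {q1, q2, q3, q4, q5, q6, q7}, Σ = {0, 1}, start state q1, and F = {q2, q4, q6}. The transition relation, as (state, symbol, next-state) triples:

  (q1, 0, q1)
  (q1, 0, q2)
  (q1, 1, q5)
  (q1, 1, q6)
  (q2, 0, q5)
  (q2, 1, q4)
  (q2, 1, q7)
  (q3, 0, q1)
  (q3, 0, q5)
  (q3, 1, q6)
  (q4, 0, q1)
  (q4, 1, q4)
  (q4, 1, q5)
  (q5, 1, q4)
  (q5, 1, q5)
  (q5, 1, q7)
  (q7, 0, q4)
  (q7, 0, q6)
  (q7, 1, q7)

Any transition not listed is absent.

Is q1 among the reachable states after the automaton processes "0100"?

Yes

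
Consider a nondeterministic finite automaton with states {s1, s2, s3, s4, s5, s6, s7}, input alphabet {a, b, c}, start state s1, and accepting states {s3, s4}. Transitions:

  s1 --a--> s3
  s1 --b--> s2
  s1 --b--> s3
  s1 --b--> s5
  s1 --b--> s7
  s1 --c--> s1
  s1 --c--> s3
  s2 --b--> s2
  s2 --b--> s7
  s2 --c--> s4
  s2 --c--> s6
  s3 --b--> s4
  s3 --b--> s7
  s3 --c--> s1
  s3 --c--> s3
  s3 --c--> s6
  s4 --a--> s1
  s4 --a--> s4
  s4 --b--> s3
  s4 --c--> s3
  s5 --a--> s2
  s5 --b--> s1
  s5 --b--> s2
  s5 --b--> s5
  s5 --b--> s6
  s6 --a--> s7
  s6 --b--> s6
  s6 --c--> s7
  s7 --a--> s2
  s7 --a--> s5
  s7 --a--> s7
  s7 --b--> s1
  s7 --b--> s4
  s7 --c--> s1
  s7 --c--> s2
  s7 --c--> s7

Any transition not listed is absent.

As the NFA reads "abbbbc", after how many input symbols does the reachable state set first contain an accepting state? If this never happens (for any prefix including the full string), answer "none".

1

Start in {s1}.
Read 'a': s1→{s3}; now {s3}.
None of the earlier sets intersect F, but {s3} does.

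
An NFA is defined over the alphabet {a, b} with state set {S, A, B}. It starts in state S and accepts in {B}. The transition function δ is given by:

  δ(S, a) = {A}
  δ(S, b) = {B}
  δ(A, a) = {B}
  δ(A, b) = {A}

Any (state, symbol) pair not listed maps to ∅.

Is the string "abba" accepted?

Start in {S}.
Read 'a': {S} → {A}.
Read 'b': {A} → {A}.
Read 'b': {A} → {A}.
Read 'a': {A} → {B}.
The final set {B} contains the accepting state B.

Yes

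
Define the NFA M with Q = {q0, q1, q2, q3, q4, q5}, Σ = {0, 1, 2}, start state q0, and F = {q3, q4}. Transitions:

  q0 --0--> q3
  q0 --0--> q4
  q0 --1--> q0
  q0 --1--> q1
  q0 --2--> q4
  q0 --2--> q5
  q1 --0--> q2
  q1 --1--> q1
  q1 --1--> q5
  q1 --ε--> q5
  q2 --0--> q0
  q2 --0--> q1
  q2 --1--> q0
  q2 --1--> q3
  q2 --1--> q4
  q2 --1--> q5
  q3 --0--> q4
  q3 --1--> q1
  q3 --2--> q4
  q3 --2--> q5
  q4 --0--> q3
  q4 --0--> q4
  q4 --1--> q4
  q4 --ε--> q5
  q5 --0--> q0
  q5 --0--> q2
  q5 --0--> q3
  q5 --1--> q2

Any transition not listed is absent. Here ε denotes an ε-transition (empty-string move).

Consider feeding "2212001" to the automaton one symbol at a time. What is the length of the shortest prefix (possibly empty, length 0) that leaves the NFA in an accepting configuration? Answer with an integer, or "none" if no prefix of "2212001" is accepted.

Start in {q0}.
Read '2': {q0} → {q4, q5}.
None of the earlier sets intersect F, but {q4, q5} does.

1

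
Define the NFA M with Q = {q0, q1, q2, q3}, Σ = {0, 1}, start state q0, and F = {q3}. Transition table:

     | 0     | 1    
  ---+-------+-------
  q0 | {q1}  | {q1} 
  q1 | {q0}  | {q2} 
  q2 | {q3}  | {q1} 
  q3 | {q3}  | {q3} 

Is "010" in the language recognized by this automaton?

Yes

Start in {q0}.
Read '0': {q0} → {q1}.
Read '1': {q1} → {q2}.
Read '0': {q2} → {q3}.
The final set {q3} contains the accepting state q3.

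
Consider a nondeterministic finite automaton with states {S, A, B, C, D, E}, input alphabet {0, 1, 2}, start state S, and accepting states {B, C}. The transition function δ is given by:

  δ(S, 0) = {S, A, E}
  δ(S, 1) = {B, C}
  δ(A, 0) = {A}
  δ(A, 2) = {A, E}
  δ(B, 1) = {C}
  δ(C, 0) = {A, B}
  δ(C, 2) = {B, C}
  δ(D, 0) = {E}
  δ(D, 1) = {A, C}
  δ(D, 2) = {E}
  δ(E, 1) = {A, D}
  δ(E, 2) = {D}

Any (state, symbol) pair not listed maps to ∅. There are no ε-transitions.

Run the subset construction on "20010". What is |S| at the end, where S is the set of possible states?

Start in {S}.
Read '2': {S} → ∅.
The set is empty and remains empty for the remaining 4 symbols.
That set has 0 states.

0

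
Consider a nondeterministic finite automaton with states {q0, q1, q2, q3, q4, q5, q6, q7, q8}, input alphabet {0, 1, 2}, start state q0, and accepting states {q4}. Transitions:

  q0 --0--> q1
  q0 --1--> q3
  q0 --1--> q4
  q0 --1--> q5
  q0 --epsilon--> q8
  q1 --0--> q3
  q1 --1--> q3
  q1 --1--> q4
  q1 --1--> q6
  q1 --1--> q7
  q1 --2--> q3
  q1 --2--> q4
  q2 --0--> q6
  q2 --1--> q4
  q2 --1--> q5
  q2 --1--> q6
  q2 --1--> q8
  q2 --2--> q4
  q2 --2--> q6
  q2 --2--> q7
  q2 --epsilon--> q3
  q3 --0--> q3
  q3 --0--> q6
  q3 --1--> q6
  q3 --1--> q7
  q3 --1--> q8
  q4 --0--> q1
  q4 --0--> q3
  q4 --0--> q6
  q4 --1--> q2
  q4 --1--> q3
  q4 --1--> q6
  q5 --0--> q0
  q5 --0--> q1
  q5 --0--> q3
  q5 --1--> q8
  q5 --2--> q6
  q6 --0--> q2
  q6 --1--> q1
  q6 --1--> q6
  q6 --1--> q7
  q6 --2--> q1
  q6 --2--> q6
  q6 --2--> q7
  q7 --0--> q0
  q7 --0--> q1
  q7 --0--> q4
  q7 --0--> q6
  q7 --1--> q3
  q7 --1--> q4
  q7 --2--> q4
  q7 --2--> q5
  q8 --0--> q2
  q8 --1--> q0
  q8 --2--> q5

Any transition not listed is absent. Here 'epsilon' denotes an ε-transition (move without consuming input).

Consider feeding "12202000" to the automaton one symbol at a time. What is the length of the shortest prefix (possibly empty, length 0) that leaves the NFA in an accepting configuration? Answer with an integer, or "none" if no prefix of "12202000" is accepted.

1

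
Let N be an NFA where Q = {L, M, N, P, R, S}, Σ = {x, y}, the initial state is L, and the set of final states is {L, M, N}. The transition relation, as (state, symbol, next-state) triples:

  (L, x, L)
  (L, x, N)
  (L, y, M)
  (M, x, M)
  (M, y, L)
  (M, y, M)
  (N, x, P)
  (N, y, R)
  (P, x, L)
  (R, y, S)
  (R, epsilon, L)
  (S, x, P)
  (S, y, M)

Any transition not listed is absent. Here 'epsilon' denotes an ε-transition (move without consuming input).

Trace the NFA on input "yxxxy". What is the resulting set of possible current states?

{L, M}

Start in {L}.
Read 'y': L→{M}; now {M}.
Read 'x': M→{M}; now {M}.
Read 'x': M→{M}; now {M}.
Read 'x': M→{M}; now {M}.
Read 'y': M→{L, M}; now {L, M}.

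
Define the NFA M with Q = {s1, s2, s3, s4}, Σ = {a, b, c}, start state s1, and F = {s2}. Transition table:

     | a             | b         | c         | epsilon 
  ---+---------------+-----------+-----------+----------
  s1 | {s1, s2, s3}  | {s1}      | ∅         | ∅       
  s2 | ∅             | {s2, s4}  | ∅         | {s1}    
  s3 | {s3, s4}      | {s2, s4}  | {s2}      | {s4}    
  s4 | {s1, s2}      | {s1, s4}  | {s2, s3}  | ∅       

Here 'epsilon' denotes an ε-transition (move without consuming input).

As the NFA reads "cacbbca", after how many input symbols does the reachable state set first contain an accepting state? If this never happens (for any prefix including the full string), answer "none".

none

Start in {s1}.
Read 'c': {s1} → ∅.
The set is empty and remains empty for the remaining 6 symbols.
No reachable set along the way intersects F.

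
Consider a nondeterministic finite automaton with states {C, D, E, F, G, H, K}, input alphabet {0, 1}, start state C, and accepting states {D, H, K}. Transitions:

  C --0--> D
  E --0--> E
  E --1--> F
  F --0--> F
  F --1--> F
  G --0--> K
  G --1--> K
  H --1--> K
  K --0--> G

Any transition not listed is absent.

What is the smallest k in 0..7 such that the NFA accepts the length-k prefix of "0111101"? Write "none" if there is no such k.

1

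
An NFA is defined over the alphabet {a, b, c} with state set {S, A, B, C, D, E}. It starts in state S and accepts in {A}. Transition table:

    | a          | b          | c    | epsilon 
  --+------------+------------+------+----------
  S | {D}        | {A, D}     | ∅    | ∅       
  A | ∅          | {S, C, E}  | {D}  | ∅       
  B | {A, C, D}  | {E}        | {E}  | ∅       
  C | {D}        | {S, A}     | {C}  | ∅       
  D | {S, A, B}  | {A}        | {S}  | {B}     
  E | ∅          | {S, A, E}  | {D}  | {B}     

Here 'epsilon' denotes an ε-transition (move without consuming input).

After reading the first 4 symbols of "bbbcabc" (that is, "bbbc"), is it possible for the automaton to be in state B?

Start in {S}.
Read 'b': S→{A, D}; union {A, D}; ε-closure = {A, B, D}.
Read 'b': A→{S, C, E}, B→{E}, D→{A}; union {S, A, C, E}; ε-closure = {S, A, B, C, E}.
Read 'b': S→{A, D}, A→{S, C, E}, B→{E}, C→{S, A}, E→{S, A, E}; union {S, A, C, D, E}; ε-closure = {S, A, B, C, D, E}.
Read 'c': S→∅, A→{D}, B→{E}, C→{C}, D→{S}, E→{D}; union {S, C, D, E}; ε-closure = {S, B, C, D, E}.
State B is in {S, B, C, D, E}.

Yes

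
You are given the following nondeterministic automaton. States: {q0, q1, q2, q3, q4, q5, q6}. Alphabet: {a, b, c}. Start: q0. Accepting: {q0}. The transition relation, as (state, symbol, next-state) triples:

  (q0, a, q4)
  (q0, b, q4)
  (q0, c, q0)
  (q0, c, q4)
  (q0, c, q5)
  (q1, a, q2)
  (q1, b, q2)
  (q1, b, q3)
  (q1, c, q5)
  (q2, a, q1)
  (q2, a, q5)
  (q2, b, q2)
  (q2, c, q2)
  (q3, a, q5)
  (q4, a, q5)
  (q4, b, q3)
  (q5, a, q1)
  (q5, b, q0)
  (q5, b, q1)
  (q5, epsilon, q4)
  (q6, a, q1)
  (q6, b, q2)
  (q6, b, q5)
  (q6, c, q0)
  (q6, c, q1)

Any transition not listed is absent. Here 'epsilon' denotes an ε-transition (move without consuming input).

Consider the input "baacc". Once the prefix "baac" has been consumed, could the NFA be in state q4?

Start in {q0}.
Read 'b': {q0} → {q4}.
Read 'a': {q4} → {q4, q5}.
Read 'a': {q4, q5} → {q1, q4, q5}.
Read 'c': {q1, q4, q5} → {q4, q5}.
State q4 is in {q4, q5}.

Yes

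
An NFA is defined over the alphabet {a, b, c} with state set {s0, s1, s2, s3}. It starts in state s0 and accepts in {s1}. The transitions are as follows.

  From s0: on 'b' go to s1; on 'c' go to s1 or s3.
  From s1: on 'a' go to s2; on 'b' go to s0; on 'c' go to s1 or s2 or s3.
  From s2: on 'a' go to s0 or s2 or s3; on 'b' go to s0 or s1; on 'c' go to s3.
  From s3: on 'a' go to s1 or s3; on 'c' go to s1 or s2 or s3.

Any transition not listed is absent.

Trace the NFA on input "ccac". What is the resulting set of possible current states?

{s1, s2, s3}

Start in {s0}.
Read 'c': {s0} → {s1, s3}.
Read 'c': {s1, s3} → {s1, s2, s3}.
Read 'a': {s1, s2, s3} → {s0, s1, s2, s3}.
Read 'c': {s0, s1, s2, s3} → {s1, s2, s3}.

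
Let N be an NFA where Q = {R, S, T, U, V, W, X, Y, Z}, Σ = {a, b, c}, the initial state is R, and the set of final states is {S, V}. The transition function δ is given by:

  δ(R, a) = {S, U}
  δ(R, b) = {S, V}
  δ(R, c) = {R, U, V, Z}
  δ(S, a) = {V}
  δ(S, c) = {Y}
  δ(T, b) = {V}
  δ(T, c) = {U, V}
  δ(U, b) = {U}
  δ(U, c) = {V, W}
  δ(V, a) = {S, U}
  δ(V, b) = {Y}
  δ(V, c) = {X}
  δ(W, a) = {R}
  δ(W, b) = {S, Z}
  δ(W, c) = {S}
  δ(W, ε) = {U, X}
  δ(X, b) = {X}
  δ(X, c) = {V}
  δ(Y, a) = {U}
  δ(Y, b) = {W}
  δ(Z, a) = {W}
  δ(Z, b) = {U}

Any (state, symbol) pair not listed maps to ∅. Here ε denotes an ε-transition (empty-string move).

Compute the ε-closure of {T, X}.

{T, X}

Begin with {T, X}.
No ε-moves leave this set, so the closure equals the set itself.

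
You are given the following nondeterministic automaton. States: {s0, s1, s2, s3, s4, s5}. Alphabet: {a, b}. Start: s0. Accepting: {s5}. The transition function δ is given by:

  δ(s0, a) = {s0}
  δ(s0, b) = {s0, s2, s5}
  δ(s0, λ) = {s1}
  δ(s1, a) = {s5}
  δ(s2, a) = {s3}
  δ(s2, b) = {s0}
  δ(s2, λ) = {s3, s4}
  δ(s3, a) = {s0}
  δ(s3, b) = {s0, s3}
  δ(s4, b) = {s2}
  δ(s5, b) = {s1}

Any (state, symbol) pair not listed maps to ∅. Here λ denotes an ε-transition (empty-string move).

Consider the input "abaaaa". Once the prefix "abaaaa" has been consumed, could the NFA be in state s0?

Start: ε-closure({s0}) = {s0, s1}.
Read 'a': s0→{s0}, s1→{s5}; union {s0, s5}; ε-closure = {s0, s1, s5}.
Read 'b': s0→{s0, s2, s5}, s1→∅, s5→{s1}; union {s0, s1, s2, s5}; ε-closure = {s0, s1, s2, s3, s4, s5}.
Read 'a': s0→{s0}, s1→{s5}, s2→{s3}, s3→{s0}, s4→∅, s5→∅; union {s0, s3, s5}; ε-closure = {s0, s1, s3, s5}.
Read 'a': s0→{s0}, s1→{s5}, s3→{s0}, s5→∅; union {s0, s5}; ε-closure = {s0, s1, s5}.
Read 'a': s0→{s0}, s1→{s5}, s5→∅; union {s0, s5}; ε-closure = {s0, s1, s5}.
Read 'a': s0→{s0}, s1→{s5}, s5→∅; union {s0, s5}; ε-closure = {s0, s1, s5}.
State s0 is in {s0, s1, s5}.

Yes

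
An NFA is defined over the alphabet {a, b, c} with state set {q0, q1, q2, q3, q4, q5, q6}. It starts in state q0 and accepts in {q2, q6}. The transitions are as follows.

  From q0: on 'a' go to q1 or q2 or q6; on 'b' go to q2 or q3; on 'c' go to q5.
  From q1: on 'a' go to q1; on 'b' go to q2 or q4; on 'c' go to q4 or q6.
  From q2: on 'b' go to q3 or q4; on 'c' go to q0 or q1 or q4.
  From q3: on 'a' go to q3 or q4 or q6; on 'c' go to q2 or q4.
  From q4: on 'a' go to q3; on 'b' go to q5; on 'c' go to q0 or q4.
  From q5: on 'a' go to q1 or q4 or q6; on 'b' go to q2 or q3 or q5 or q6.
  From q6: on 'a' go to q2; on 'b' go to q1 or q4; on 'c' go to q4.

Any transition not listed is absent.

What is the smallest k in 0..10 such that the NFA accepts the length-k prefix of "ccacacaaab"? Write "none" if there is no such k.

Start in {q0}.
Read 'c': {q0} → {q5}.
Read 'c': {q5} → ∅.
The set is empty and remains empty for the remaining 8 symbols.
No reachable set along the way intersects F.

none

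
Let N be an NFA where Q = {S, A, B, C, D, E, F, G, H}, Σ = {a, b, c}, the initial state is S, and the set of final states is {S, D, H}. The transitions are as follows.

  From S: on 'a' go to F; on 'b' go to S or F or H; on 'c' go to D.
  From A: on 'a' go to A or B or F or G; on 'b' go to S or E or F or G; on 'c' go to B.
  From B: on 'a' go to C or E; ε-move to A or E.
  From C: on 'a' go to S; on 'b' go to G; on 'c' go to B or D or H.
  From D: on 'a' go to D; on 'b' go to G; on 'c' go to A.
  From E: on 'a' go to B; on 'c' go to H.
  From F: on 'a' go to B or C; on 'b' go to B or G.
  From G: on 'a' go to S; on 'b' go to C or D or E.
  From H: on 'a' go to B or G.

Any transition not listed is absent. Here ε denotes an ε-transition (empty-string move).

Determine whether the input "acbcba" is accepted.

Start in {S}.
Read 'a': {S} → {F}.
Read 'c': {F} → ∅.
The set is empty and remains empty for the remaining 4 symbols.
The final set ∅ contains no accepting state.

No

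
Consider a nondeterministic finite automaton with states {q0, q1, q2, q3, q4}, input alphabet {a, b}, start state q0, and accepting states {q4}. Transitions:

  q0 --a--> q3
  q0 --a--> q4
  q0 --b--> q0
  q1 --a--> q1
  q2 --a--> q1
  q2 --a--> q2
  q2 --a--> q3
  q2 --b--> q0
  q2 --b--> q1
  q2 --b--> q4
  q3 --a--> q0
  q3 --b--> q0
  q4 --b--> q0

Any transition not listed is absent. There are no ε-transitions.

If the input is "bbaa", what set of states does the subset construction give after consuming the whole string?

Start in {q0}.
Read 'b': q0→{q0}; now {q0}.
Read 'b': q0→{q0}; now {q0}.
Read 'a': q0→{q3, q4}; now {q3, q4}.
Read 'a': q3→{q0}, q4→∅; now {q0}.

{q0}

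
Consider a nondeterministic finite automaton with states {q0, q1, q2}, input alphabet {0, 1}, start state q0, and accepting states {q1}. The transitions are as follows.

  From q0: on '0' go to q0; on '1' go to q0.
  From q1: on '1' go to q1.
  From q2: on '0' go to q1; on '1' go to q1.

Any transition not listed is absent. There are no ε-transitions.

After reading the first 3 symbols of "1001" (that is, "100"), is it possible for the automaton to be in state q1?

No

Start in {q0}.
Read '1': {q0} → {q0}.
Read '0': {q0} → {q0}.
Read '0': {q0} → {q0}.
State q1 is not in {q0}.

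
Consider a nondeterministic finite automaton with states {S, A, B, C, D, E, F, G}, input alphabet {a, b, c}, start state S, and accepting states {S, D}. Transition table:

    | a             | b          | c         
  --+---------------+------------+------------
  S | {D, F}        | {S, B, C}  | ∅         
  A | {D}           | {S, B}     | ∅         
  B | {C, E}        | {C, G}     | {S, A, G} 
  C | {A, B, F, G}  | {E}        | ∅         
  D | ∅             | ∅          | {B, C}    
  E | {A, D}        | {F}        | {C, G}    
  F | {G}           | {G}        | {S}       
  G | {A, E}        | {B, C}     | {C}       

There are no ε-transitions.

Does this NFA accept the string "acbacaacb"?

Start in {S}.
Read 'a': S→{D, F}; now {D, F}.
Read 'c': D→{B, C}, F→{S}; now {S, B, C}.
Read 'b': S→{S, B, C}, B→{C, G}, C→{E}; now {S, B, C, E, G}.
Read 'a': S→{D, F}, B→{C, E}, C→{A, B, F, G}, E→{A, D}, G→{A, E}; now {A, B, C, D, E, F, G}.
Read 'c': A→∅, B→{S, A, G}, C→∅, D→{B, C}, E→{C, G}, F→{S}, G→{C}; now {S, A, B, C, G}.
Read 'a': S→{D, F}, A→{D}, B→{C, E}, C→{A, B, F, G}, G→{A, E}; now {A, B, C, D, E, F, G}.
Read 'a': A→{D}, B→{C, E}, C→{A, B, F, G}, D→∅, E→{A, D}, F→{G}, G→{A, E}; now {A, B, C, D, E, F, G}.
Read 'c': A→∅, B→{S, A, G}, C→∅, D→{B, C}, E→{C, G}, F→{S}, G→{C}; now {S, A, B, C, G}.
Read 'b': S→{S, B, C}, A→{S, B}, B→{C, G}, C→{E}, G→{B, C}; now {S, B, C, E, G}.
The final set {S, B, C, E, G} contains the accepting state S.

Yes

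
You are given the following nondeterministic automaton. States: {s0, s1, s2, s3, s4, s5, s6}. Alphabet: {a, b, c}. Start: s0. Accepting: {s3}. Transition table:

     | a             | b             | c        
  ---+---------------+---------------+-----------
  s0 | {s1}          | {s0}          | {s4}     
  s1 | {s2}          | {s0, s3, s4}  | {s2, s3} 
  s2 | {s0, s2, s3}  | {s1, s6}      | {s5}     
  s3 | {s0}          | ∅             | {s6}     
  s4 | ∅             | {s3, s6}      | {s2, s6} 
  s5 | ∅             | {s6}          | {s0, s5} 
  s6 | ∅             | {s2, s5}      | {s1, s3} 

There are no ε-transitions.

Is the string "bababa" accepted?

Start in {s0}.
Read 'b': s0→{s0}; now {s0}.
Read 'a': s0→{s1}; now {s1}.
Read 'b': s1→{s0, s3, s4}; now {s0, s3, s4}.
Read 'a': s0→{s1}, s3→{s0}, s4→∅; now {s0, s1}.
Read 'b': s0→{s0}, s1→{s0, s3, s4}; now {s0, s3, s4}.
Read 'a': s0→{s1}, s3→{s0}, s4→∅; now {s0, s1}.
The final set {s0, s1} contains no accepting state.

No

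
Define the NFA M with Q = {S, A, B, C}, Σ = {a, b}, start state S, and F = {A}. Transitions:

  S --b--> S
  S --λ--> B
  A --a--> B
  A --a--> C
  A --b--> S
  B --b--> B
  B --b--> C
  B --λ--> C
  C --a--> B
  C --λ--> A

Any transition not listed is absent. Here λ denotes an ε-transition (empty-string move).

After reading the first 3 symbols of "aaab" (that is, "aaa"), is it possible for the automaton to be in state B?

Yes

Start: ε-closure({S}) = {S, A, B, C}.
Read 'a': {S, A, B, C} → {A, B, C}.
Read 'a': {A, B, C} → {A, B, C}.
Read 'a': {A, B, C} → {A, B, C}.
State B is in {A, B, C}.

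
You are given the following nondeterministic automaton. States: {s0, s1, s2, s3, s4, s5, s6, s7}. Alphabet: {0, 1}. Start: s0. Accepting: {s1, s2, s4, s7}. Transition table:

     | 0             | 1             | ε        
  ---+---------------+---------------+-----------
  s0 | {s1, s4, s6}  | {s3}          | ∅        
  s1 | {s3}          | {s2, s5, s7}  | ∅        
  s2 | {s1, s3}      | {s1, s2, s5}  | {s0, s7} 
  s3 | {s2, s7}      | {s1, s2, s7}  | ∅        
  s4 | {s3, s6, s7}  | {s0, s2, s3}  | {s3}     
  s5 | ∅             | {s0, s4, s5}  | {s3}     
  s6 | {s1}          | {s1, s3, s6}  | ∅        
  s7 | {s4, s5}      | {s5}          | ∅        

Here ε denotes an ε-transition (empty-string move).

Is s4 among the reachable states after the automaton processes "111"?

No

Start in {s0}.
Read '1': {s0} → {s3}.
Read '1': {s3} → {s0, s1, s2, s7}.
Read '1': {s0, s1, s2, s7} → {s0, s1, s2, s3, s5, s7}.
State s4 is not in {s0, s1, s2, s3, s5, s7}.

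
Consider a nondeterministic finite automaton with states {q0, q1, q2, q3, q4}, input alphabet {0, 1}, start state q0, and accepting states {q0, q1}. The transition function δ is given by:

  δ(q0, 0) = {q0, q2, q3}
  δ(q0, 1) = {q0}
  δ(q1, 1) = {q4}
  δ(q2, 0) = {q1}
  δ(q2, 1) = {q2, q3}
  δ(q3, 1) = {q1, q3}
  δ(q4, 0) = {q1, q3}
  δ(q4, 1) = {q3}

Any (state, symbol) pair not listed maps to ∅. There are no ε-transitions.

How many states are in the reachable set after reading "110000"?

Start in {q0}.
Read '1': {q0} → {q0}.
Read '1': {q0} → {q0}.
Read '0': {q0} → {q0, q2, q3}.
Read '0': {q0, q2, q3} → {q0, q1, q2, q3}.
Read '0': {q0, q1, q2, q3} → {q0, q1, q2, q3}.
Read '0': {q0, q1, q2, q3} → {q0, q1, q2, q3}.
That set has 4 states.

4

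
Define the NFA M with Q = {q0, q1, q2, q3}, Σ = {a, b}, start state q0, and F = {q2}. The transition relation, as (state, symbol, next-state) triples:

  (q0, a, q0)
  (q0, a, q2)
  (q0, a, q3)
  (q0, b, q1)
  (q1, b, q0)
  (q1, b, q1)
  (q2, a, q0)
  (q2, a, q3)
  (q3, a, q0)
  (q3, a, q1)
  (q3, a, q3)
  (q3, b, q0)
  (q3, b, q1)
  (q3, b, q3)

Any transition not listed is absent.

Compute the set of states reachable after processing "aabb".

Start in {q0}.
Read 'a': q0→{q0, q2, q3}; now {q0, q2, q3}.
Read 'a': q0→{q0, q2, q3}, q2→{q0, q3}, q3→{q0, q1, q3}; now {q0, q1, q2, q3}.
Read 'b': q0→{q1}, q1→{q0, q1}, q2→∅, q3→{q0, q1, q3}; now {q0, q1, q3}.
Read 'b': q0→{q1}, q1→{q0, q1}, q3→{q0, q1, q3}; now {q0, q1, q3}.

{q0, q1, q3}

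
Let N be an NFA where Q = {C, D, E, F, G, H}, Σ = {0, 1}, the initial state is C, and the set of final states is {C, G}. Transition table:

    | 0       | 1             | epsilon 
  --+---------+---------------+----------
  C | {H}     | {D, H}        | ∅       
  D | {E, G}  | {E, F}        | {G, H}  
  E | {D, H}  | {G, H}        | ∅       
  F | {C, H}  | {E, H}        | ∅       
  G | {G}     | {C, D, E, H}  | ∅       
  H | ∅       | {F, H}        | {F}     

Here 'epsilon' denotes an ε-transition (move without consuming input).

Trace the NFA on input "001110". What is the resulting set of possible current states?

Start in {C}.
Read '0': C→{H}; union {H}; ε-closure = {F, H}.
Read '0': F→{C, H}, H→∅; union {C, H}; ε-closure = {C, F, H}.
Read '1': C→{D, H}, F→{E, H}, H→{F, H}; union {D, E, F, H}; ε-closure = {D, E, F, G, H}.
Read '1': D→{E, F}, E→{G, H}, F→{E, H}, G→{C, D, E, H}, H→{F, H}; now {C, D, E, F, G, H}.
Read '1': C→{D, H}, D→{E, F}, E→{G, H}, F→{E, H}, G→{C, D, E, H}, H→{F, H}; now {C, D, E, F, G, H}.
Read '0': C→{H}, D→{E, G}, E→{D, H}, F→{C, H}, G→{G}, H→∅; union {C, D, E, G, H}; ε-closure = {C, D, E, F, G, H}.

{C, D, E, F, G, H}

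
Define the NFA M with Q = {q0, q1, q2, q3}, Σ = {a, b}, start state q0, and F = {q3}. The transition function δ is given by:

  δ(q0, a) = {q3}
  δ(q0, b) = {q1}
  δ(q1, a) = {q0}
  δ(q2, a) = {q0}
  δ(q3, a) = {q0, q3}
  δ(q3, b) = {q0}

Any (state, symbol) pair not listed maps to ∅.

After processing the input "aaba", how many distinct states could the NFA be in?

Start in {q0}.
Read 'a': {q0} → {q3}.
Read 'a': {q3} → {q0, q3}.
Read 'b': {q0, q3} → {q0, q1}.
Read 'a': {q0, q1} → {q0, q3}.
That set has 2 states.

2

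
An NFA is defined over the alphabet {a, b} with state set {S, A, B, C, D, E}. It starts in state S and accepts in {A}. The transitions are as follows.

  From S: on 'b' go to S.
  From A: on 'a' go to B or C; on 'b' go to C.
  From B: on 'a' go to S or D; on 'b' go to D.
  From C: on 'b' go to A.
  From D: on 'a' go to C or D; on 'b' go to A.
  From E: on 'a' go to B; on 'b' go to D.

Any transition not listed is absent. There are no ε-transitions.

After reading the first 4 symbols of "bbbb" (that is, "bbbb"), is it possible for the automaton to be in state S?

Start in {S}.
Read 'b': S→{S}; now {S}.
Read 'b': S→{S}; now {S}.
Read 'b': S→{S}; now {S}.
Read 'b': S→{S}; now {S}.
State S is in {S}.

Yes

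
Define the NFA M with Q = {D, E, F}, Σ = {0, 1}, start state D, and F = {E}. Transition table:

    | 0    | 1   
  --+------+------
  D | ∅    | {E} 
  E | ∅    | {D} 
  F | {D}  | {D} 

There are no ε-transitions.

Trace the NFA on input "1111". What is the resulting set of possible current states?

{D}

Start in {D}.
Read '1': D→{E}; now {E}.
Read '1': E→{D}; now {D}.
Read '1': D→{E}; now {E}.
Read '1': E→{D}; now {D}.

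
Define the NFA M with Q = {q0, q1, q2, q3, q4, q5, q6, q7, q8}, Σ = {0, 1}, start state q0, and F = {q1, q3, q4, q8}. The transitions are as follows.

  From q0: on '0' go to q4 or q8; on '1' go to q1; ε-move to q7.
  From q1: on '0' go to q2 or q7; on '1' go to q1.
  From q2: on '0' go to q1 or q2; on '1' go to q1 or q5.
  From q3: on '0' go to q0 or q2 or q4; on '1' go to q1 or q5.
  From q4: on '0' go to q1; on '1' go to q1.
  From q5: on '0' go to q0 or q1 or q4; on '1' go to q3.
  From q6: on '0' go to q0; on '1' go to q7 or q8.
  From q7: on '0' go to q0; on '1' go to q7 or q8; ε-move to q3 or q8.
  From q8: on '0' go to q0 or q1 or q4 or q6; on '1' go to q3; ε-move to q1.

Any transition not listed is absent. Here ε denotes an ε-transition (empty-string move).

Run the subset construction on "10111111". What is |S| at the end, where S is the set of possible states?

Start: ε-closure({q0}) = {q0, q1, q3, q7, q8}.
Read '1': {q0, q1, q3, q7, q8} → {q1, q3, q5, q7, q8}.
Read '0': {q1, q3, q5, q7, q8} → {q0, q1, q2, q3, q4, q6, q7, q8}.
Read '1': {q0, q1, q2, q3, q4, q6, q7, q8} → {q1, q3, q5, q7, q8}.
Read '1': {q1, q3, q5, q7, q8} → {q1, q3, q5, q7, q8}.
Read '1': {q1, q3, q5, q7, q8} → {q1, q3, q5, q7, q8}.
Read '1': {q1, q3, q5, q7, q8} → {q1, q3, q5, q7, q8}.
Read '1': {q1, q3, q5, q7, q8} → {q1, q3, q5, q7, q8}.
Read '1': {q1, q3, q5, q7, q8} → {q1, q3, q5, q7, q8}.
That set has 5 states.

5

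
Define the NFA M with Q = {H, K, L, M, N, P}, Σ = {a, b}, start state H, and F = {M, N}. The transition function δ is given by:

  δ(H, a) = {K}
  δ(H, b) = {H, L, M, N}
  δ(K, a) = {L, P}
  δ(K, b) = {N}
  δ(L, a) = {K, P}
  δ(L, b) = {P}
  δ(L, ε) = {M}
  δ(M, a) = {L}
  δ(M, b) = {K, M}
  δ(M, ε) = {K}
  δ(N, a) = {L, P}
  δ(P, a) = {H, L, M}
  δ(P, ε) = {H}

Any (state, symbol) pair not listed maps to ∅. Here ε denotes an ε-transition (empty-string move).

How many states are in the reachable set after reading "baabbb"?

Start in {H}.
Read 'b': {H} → {H, K, L, M, N}.
Read 'a': {H, K, L, M, N} → {H, K, L, M, P}.
Read 'a': {H, K, L, M, P} → {H, K, L, M, P}.
Read 'b': {H, K, L, M, P} → {H, K, L, M, N, P}.
Read 'b': {H, K, L, M, N, P} → {H, K, L, M, N, P}.
Read 'b': {H, K, L, M, N, P} → {H, K, L, M, N, P}.
That set has 6 states.

6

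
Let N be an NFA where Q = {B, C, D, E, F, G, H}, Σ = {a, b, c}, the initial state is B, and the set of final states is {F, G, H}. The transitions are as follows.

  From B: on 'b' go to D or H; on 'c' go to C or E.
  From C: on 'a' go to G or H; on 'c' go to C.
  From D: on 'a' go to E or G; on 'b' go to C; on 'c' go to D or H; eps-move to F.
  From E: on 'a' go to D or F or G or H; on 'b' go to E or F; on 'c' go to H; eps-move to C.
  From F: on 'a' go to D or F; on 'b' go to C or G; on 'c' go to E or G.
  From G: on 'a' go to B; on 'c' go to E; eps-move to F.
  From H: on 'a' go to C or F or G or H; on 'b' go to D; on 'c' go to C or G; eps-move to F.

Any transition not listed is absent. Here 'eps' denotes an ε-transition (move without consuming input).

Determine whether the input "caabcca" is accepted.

Start in {B}.
Read 'c': {B} → {C, E}.
Read 'a': {C, E} → {D, F, G, H}.
Read 'a': {D, F, G, H} → {B, C, D, E, F, G, H}.
Read 'b': {B, C, D, E, F, G, H} → {C, D, E, F, G, H}.
Read 'c': {C, D, E, F, G, H} → {C, D, E, F, G, H}.
Read 'c': {C, D, E, F, G, H} → {C, D, E, F, G, H}.
Read 'a': {C, D, E, F, G, H} → {B, C, D, E, F, G, H}.
The final set {B, C, D, E, F, G, H} contains the accepting states F, G, H.

Yes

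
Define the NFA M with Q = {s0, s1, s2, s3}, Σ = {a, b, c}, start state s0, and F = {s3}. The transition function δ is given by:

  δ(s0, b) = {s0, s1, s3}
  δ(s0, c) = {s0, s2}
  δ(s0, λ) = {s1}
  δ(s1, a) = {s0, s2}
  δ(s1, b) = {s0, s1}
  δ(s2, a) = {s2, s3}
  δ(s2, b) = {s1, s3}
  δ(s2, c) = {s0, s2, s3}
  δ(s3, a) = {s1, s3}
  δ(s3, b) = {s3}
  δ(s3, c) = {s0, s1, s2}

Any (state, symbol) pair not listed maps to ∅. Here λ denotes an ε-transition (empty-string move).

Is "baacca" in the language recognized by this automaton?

Yes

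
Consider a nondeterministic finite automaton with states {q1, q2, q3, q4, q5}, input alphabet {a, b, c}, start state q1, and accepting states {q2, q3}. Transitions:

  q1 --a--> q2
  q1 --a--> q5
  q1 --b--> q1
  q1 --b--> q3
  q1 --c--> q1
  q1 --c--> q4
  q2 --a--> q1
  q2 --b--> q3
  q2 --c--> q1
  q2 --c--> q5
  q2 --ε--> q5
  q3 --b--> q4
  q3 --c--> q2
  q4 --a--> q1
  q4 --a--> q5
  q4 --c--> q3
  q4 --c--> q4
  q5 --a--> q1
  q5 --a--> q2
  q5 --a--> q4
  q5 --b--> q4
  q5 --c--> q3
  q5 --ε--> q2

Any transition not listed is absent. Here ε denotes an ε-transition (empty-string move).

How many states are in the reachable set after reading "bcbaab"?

Start in {q1}.
Read 'b': q1→{q1, q3}; now {q1, q3}.
Read 'c': q1→{q1, q4}, q3→{q2}; union {q1, q2, q4}; ε-closure = {q1, q2, q4, q5}.
Read 'b': q1→{q1, q3}, q2→{q3}, q4→∅, q5→{q4}; now {q1, q3, q4}.
Read 'a': q1→{q2, q5}, q3→∅, q4→{q1, q5}; now {q1, q2, q5}.
Read 'a': q1→{q2, q5}, q2→{q1}, q5→{q1, q2, q4}; now {q1, q2, q4, q5}.
Read 'b': q1→{q1, q3}, q2→{q3}, q4→∅, q5→{q4}; now {q1, q3, q4}.
That set has 3 states.

3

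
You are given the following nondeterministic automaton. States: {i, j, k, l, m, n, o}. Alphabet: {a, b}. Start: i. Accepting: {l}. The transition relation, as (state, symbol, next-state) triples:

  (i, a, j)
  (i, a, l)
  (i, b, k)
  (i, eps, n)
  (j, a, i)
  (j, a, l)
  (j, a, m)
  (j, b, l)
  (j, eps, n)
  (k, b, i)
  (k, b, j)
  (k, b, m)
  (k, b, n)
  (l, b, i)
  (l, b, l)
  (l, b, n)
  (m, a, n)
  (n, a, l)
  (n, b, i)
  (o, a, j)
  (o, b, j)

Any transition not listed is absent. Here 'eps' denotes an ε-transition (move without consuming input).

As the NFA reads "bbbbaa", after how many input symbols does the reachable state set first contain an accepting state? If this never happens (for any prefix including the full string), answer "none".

3

Start: ε-closure({i}) = {i, n}.
Read 'b': i→{k}, n→{i}; union {i, k}; ε-closure = {i, k, n}.
Read 'b': i→{k}, k→{i, j, m, n}, n→{i}; now {i, j, k, m, n}.
Read 'b': i→{k}, j→{l}, k→{i, j, m, n}, m→∅, n→{i}; now {i, j, k, l, m, n}.
None of the earlier sets intersect F, but {i, j, k, l, m, n} does.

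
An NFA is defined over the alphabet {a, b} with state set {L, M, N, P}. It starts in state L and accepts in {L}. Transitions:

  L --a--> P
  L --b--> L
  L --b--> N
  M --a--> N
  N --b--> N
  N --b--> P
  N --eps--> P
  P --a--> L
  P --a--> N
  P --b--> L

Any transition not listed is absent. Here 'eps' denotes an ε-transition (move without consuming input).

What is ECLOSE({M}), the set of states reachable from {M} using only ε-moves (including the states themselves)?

{M}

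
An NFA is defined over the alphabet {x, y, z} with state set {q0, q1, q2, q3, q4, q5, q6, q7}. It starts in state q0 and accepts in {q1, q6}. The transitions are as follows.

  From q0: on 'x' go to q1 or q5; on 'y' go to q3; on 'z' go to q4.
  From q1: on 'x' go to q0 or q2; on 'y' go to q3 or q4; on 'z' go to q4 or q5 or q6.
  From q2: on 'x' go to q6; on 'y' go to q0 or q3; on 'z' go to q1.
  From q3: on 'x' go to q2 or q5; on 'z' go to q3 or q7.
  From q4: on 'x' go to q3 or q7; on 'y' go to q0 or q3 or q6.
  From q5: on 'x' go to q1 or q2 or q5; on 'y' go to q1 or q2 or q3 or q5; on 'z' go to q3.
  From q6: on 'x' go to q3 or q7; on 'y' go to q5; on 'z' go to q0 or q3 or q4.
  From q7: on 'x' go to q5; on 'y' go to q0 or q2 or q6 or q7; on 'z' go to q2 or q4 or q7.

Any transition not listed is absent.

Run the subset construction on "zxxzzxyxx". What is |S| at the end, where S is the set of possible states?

7

Start in {q0}.
Read 'z': {q0} → {q4}.
Read 'x': {q4} → {q3, q7}.
Read 'x': {q3, q7} → {q2, q5}.
Read 'z': {q2, q5} → {q1, q3}.
Read 'z': {q1, q3} → {q3, q4, q5, q6, q7}.
Read 'x': {q3, q4, q5, q6, q7} → {q1, q2, q3, q5, q7}.
Read 'y': {q1, q2, q3, q5, q7} → {q0, q1, q2, q3, q4, q5, q6, q7}.
Read 'x': {q0, q1, q2, q3, q4, q5, q6, q7} → {q0, q1, q2, q3, q5, q6, q7}.
Read 'x': {q0, q1, q2, q3, q5, q6, q7} → {q0, q1, q2, q3, q5, q6, q7}.
That set has 7 states.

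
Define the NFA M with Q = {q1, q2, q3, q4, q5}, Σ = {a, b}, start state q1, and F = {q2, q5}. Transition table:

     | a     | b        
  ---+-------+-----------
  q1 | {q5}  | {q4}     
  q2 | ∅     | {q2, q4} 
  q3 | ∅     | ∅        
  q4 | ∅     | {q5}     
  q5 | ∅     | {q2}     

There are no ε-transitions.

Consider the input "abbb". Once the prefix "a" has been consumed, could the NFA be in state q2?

Start in {q1}.
Read 'a': q1→{q5}; now {q5}.
State q2 is not in {q5}.

No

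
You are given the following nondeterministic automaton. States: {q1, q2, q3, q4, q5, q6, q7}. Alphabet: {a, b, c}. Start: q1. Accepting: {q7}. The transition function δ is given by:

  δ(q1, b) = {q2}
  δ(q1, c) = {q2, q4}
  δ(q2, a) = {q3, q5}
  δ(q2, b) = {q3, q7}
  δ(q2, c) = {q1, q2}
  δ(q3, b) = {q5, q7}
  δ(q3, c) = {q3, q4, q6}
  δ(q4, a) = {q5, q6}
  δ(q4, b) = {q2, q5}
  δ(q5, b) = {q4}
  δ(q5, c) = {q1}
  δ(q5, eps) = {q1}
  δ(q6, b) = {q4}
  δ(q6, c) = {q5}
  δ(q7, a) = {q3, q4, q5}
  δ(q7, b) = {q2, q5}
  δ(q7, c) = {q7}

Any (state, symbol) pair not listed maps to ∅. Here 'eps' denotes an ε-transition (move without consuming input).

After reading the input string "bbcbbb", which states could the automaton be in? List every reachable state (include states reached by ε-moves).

{q1, q2, q3, q4, q5, q7}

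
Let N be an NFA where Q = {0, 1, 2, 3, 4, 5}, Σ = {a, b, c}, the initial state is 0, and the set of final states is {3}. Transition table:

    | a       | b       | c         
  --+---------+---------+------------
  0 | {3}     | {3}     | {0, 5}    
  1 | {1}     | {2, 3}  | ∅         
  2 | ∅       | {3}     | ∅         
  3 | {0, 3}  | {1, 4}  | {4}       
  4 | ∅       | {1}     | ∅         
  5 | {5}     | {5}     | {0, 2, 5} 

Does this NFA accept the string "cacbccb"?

Start in {0}.
Read 'c': 0→{0, 5}; now {0, 5}.
Read 'a': 0→{3}, 5→{5}; now {3, 5}.
Read 'c': 3→{4}, 5→{0, 2, 5}; now {0, 2, 4, 5}.
Read 'b': 0→{3}, 2→{3}, 4→{1}, 5→{5}; now {1, 3, 5}.
Read 'c': 1→∅, 3→{4}, 5→{0, 2, 5}; now {0, 2, 4, 5}.
Read 'c': 0→{0, 5}, 2→∅, 4→∅, 5→{0, 2, 5}; now {0, 2, 5}.
Read 'b': 0→{3}, 2→{3}, 5→{5}; now {3, 5}.
The final set {3, 5} contains the accepting state 3.

Yes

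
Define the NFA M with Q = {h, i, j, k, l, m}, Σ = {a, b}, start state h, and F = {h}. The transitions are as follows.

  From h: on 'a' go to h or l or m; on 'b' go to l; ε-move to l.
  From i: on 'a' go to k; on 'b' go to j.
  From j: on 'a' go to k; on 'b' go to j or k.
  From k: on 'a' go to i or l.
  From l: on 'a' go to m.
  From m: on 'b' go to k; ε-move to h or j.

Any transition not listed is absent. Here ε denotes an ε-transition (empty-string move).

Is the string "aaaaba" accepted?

Start: ε-closure({h}) = {h, l}.
Read 'a': h→{h, l, m}, l→{m}; union {h, l, m}; ε-closure = {h, j, l, m}.
Read 'a': h→{h, l, m}, j→{k}, l→{m}, m→∅; union {h, k, l, m}; ε-closure = {h, j, k, l, m}.
Read 'a': h→{h, l, m}, j→{k}, k→{i, l}, l→{m}, m→∅; union {h, i, k, l, m}; ε-closure = {h, i, j, k, l, m}.
Read 'a': h→{h, l, m}, i→{k}, j→{k}, k→{i, l}, l→{m}, m→∅; union {h, i, k, l, m}; ε-closure = {h, i, j, k, l, m}.
Read 'b': h→{l}, i→{j}, j→{j, k}, k→∅, l→∅, m→{k}; now {j, k, l}.
Read 'a': j→{k}, k→{i, l}, l→{m}; union {i, k, l, m}; ε-closure = {h, i, j, k, l, m}.
The final set {h, i, j, k, l, m} contains the accepting state h.

Yes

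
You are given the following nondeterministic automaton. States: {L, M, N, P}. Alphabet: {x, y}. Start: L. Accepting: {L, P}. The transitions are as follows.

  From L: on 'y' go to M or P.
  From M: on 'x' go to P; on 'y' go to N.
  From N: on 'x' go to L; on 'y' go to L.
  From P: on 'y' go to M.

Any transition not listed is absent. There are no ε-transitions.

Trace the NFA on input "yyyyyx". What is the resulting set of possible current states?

Start in {L}.
Read 'y': L→{M, P}; now {M, P}.
Read 'y': M→{N}, P→{M}; now {M, N}.
Read 'y': M→{N}, N→{L}; now {L, N}.
Read 'y': L→{M, P}, N→{L}; now {L, M, P}.
Read 'y': L→{M, P}, M→{N}, P→{M}; now {M, N, P}.
Read 'x': M→{P}, N→{L}, P→∅; now {L, P}.

{L, P}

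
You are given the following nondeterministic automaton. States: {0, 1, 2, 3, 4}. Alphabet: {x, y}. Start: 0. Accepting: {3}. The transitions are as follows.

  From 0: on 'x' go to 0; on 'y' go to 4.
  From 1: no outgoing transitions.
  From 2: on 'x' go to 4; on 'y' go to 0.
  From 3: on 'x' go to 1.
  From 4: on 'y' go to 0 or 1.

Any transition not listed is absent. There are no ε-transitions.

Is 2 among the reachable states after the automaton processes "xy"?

Start in {0}.
Read 'x': {0} → {0}.
Read 'y': {0} → {4}.
State 2 is not in {4}.

No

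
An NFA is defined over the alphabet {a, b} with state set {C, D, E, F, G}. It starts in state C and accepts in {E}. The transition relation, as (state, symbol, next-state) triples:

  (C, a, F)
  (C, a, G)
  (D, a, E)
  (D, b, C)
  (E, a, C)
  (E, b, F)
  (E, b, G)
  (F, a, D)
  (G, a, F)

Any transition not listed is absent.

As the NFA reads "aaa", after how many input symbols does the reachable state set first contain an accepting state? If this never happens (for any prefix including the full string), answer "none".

Start in {C}.
Read 'a': {C} → {F, G}.
Read 'a': {F, G} → {D, F}.
Read 'a': {D, F} → {D, E}.
None of the earlier sets intersect F, but {D, E} does.

3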